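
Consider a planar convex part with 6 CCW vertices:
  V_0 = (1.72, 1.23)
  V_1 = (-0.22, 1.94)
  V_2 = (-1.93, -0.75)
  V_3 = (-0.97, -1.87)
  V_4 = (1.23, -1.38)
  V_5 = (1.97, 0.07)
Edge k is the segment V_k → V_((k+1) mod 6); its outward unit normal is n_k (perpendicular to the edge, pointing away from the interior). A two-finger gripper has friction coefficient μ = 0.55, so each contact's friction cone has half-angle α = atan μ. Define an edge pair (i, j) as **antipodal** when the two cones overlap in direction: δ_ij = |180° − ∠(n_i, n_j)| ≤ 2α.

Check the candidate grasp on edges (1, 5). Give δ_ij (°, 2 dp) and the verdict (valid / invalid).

δ = 44.61°, valid

α = atan 0.55 = 28.81°;  2α = 57.62°
edge 1: e_1 = (-1.71, -2.69);  n_1 = (-0.8439, +0.5365)
edge 5: e_5 = (-0.25, +1.16);  n_5 = (+0.9776, +0.2107)
∠(n_1, n_5) = 135.39°
δ = |180° − 135.39°| = 44.61°
44.61° ≤ 2α = 57.62°  →  valid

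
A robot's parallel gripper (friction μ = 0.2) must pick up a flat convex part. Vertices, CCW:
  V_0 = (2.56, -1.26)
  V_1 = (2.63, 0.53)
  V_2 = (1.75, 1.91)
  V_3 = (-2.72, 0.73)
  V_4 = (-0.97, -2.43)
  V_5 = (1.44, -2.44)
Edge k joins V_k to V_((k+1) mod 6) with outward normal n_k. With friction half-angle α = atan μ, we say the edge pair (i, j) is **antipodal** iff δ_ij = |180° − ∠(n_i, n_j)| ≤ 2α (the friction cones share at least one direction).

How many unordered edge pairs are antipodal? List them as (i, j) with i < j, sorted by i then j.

α = atan 0.2 = 11.31°;  2α = 22.62°
n_0 = (+0.9992, -0.0391)
n_1 = (+0.8432, +0.5377)
n_2 = (-0.2552, +0.9669)
n_3 = (-0.8748, -0.4845)
n_4 = (-0.0041, -1.0000)
n_5 = (+0.7253, -0.6884)
  (0,1): δ = 145.24°  ·
  (0,2): δ = 72.97°  ·
  (0,3): δ = 31.22°  ·
  (0,4): δ = 92.00°  ·
  (0,5): δ = 138.73°  ·
  (1,2): δ = 107.74°  ·
  (1,3): δ = 3.55°  ✓
  (1,4): δ = 57.24°  ·
  (1,5): δ = 103.97°  ·
  (2,3): δ = 75.81°  ·
  (2,4): δ = 15.03°  ✓
  (2,5): δ = 31.71°  ·
  (3,4): δ = 119.22°  ·
  (3,5): δ = 72.48°  ·
  (4,5): δ = 133.27°  ·
antipodal pairs: 2

count = 2; pairs: (1,3), (2,4)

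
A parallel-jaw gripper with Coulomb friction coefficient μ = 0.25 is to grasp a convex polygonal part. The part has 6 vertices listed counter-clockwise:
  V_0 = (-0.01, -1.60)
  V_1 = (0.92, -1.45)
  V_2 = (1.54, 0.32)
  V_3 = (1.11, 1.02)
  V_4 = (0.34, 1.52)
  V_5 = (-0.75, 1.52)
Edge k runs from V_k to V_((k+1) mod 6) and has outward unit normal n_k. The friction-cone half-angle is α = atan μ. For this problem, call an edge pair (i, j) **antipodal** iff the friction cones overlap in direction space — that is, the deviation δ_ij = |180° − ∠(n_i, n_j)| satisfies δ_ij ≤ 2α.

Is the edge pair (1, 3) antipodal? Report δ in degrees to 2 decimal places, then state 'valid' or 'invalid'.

α = atan 0.25 = 14.04°;  2α = 28.07°
edge 1: e_1 = (+0.62, +1.77);  n_1 = (+0.9438, -0.3306)
edge 3: e_3 = (-0.77, +0.50);  n_3 = (+0.5446, +0.8387)
∠(n_1, n_3) = 76.31°
δ = |180° − 76.31°| = 103.69°
103.69° > 2α = 28.07°  →  invalid

δ = 103.69°, invalid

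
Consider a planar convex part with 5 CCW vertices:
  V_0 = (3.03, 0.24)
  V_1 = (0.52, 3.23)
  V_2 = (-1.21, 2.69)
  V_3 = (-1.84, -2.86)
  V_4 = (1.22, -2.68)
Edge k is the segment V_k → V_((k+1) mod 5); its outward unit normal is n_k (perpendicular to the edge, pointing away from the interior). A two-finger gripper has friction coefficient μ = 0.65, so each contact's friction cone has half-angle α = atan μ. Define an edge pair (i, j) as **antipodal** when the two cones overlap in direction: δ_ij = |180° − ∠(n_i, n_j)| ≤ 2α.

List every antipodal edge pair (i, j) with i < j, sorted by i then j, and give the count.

α = atan 0.65 = 33.02°;  2α = 66.05°
n_0 = (+0.7659, +0.6430)
n_1 = (-0.2980, +0.9546)
n_2 = (-0.9936, +0.1128)
n_3 = (+0.0587, -0.9983)
n_4 = (+0.8500, -0.5269)
  (0,1): δ = 112.68°  ·
  (0,2): δ = 46.49°  ✓
  (0,3): δ = 53.35°  ✓
  (0,4): δ = 108.19°  ·
  (1,2): δ = 113.81°  ·
  (1,3): δ = 13.97°  ✓
  (1,4): δ = 40.87°  ✓
  (2,3): δ = 80.16°  ·
  (2,4): δ = 25.32°  ✓
  (3,4): δ = 125.16°  ·
antipodal pairs: 5

count = 5; pairs: (0,2), (0,3), (1,3), (1,4), (2,4)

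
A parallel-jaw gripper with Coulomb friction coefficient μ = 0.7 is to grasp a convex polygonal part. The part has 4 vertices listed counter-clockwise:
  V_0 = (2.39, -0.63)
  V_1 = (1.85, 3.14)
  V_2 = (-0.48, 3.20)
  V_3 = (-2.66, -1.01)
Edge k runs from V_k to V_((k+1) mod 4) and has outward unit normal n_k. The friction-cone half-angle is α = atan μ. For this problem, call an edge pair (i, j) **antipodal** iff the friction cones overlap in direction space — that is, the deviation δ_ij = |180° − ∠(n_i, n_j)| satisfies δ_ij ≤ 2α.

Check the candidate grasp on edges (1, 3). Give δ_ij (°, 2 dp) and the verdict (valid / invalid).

α = atan 0.7 = 34.99°;  2α = 69.98°
edge 1: e_1 = (-2.33, +0.06);  n_1 = (+0.0257, +0.9997)
edge 3: e_3 = (+5.05, +0.38);  n_3 = (+0.0750, -0.9972)
∠(n_1, n_3) = 174.22°
δ = |180° − 174.22°| = 5.78°
5.78° ≤ 2α = 69.98°  →  valid

δ = 5.78°, valid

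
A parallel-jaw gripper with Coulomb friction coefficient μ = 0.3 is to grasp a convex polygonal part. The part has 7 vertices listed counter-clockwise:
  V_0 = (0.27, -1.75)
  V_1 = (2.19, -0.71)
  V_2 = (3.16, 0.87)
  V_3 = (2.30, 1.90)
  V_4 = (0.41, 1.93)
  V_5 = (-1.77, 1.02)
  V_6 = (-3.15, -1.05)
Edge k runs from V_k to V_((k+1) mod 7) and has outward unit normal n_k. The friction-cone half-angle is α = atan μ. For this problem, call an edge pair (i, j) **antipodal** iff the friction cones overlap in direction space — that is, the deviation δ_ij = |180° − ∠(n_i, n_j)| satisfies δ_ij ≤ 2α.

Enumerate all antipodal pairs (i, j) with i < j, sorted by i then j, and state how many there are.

α = atan 0.3 = 16.70°;  2α = 33.40°
n_0 = (+0.4763, -0.8793)
n_1 = (+0.8522, -0.5232)
n_2 = (+0.7676, +0.6409)
n_3 = (+0.0159, +0.9999)
n_4 = (-0.3852, +0.9228)
n_5 = (-0.8321, +0.5547)
n_6 = (-0.2005, -0.9797)
  (0,1): δ = 149.99°  ·
  (0,2): δ = 78.58°  ·
  (0,3): δ = 29.35°  ✓
  (0,4): δ = 5.79°  ✓
  (0,5): δ = 27.87°  ✓
  (0,6): δ = 139.99°  ·
  (1,2): δ = 108.59°  ·
  (1,3): δ = 59.36°  ·
  (1,4): δ = 35.80°  ·
  (1,5): δ = 2.14°  ✓
  (1,6): δ = 109.98°  ·
  (2,3): δ = 130.77°  ·
  (2,4): δ = 107.20°  ·
  (2,5): δ = 73.55°  ·
  (2,6): δ = 38.57°  ·
  (3,4): δ = 156.43°  ·
  (3,5): δ = 122.78°  ·
  (3,6): δ = 10.66°  ✓
  (4,5): δ = 146.35°  ·
  (4,6): δ = 34.22°  ·
  (5,6): δ = 67.88°  ·
antipodal pairs: 5

count = 5; pairs: (0,3), (0,4), (0,5), (1,5), (3,6)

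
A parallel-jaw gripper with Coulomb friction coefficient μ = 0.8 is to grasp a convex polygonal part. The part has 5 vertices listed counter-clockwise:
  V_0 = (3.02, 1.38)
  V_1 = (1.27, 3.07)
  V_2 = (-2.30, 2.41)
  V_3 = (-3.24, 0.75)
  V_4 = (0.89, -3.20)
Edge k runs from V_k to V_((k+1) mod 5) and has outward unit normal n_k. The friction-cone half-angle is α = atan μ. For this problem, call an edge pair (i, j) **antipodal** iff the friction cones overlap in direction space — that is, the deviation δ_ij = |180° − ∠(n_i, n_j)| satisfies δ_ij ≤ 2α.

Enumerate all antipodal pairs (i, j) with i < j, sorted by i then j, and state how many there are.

α = atan 0.8 = 38.66°;  2α = 77.32°
n_0 = (+0.6947, +0.7193)
n_1 = (-0.1818, +0.9833)
n_2 = (-0.8702, +0.4927)
n_3 = (-0.6912, -0.7227)
n_4 = (+0.9067, -0.4217)
  (0,1): δ = 125.53°  ·
  (0,2): δ = 75.52°  ✓
  (0,3): δ = 0.28°  ✓
  (0,4): δ = 109.06°  ·
  (1,2): δ = 130.00°  ·
  (1,3): δ = 54.20°  ✓
  (1,4): δ = 54.58°  ✓
  (2,3): δ = 104.20°  ·
  (2,4): δ = 4.58°  ✓
  (3,4): δ = 71.22°  ✓
antipodal pairs: 6

count = 6; pairs: (0,2), (0,3), (1,3), (1,4), (2,4), (3,4)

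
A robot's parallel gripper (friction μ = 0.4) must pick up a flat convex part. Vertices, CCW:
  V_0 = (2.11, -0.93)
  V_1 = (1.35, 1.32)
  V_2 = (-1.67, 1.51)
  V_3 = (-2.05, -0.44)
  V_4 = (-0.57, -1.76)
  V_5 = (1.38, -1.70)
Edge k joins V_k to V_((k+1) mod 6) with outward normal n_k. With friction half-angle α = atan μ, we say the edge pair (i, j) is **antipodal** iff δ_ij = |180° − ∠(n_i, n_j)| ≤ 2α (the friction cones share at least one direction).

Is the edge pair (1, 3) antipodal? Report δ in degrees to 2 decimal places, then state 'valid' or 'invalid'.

α = atan 0.4 = 21.80°;  2α = 43.60°
edge 1: e_1 = (-3.02, +0.19);  n_1 = (+0.0628, +0.9980)
edge 3: e_3 = (+1.48, -1.32);  n_3 = (-0.6656, -0.7463)
∠(n_1, n_3) = 141.87°
δ = |180° − 141.87°| = 38.13°
38.13° ≤ 2α = 43.60°  →  valid

δ = 38.13°, valid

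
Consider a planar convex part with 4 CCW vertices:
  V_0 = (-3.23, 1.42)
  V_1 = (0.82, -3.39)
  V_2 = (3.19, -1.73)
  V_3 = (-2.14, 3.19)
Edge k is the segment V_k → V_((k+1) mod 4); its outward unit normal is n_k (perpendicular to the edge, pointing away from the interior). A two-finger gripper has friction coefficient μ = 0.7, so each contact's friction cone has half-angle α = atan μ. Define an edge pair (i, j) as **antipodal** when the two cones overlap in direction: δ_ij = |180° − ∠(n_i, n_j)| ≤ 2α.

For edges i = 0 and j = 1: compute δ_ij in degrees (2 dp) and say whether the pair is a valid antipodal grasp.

δ = 95.09°, invalid

α = atan 0.7 = 34.99°;  2α = 69.98°
edge 0: e_0 = (+4.05, -4.81);  n_0 = (-0.7650, -0.6441)
edge 1: e_1 = (+2.37, +1.66);  n_1 = (+0.5737, -0.8191)
∠(n_0, n_1) = 84.91°
δ = |180° − 84.91°| = 95.09°
95.09° > 2α = 69.98°  →  invalid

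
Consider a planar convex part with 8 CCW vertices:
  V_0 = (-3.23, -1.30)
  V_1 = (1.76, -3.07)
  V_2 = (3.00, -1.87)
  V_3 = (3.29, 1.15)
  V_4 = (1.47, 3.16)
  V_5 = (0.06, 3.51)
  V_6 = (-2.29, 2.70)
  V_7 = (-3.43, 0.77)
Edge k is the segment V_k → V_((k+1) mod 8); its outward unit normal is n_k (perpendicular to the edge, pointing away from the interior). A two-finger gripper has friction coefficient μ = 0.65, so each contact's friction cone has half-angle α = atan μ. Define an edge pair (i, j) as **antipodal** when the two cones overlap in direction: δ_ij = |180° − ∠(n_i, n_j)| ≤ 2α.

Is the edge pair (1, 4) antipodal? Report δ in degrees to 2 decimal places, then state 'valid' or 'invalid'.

δ = 58.00°, valid

α = atan 0.65 = 33.02°;  2α = 66.05°
edge 1: e_1 = (+1.24, +1.20);  n_1 = (+0.6954, -0.7186)
edge 4: e_4 = (-1.41, +0.35);  n_4 = (+0.2409, +0.9705)
∠(n_1, n_4) = 122.00°
δ = |180° − 122.00°| = 58.00°
58.00° ≤ 2α = 66.05°  →  valid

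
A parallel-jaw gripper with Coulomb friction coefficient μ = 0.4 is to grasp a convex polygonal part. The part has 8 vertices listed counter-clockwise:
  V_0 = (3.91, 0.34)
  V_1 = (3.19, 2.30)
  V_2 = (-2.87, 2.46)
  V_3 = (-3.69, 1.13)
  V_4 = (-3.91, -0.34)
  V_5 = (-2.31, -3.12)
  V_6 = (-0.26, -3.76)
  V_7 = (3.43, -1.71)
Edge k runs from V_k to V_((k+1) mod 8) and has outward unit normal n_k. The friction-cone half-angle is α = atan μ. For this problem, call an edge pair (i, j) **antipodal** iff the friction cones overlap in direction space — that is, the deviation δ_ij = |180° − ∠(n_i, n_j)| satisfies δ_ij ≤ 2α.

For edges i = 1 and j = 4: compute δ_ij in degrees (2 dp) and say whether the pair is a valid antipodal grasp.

δ = 58.57°, invalid

α = atan 0.4 = 21.80°;  2α = 43.60°
edge 1: e_1 = (-6.06, +0.16);  n_1 = (+0.0264, +0.9997)
edge 4: e_4 = (+1.60, -2.78);  n_4 = (-0.8667, -0.4988)
∠(n_1, n_4) = 121.43°
δ = |180° − 121.43°| = 58.57°
58.57° > 2α = 43.60°  →  invalid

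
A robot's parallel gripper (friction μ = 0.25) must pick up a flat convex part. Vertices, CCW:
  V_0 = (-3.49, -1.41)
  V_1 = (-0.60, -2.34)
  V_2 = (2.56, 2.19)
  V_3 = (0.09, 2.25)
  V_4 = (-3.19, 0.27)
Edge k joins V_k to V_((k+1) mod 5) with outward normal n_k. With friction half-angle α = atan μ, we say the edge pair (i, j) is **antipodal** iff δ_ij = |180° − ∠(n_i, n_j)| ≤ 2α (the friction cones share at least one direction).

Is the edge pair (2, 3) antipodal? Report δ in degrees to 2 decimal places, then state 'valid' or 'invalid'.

α = atan 0.25 = 14.04°;  2α = 28.07°
edge 2: e_2 = (-2.47, +0.06);  n_2 = (+0.0243, +0.9997)
edge 3: e_3 = (-3.28, -1.98);  n_3 = (-0.5168, +0.8561)
∠(n_2, n_3) = 32.51°
δ = |180° − 32.51°| = 147.49°
147.49° > 2α = 28.07°  →  invalid

δ = 147.49°, invalid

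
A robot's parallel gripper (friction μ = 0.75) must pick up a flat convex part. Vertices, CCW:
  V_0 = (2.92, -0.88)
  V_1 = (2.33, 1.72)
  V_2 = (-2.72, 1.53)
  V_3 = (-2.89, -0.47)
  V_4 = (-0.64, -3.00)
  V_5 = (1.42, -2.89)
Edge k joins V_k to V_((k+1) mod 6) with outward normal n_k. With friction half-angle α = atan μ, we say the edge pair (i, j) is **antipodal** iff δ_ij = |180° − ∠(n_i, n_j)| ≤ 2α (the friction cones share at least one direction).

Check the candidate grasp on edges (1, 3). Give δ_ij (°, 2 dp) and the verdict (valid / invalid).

δ = 50.51°, valid

α = atan 0.75 = 36.87°;  2α = 73.74°
edge 1: e_1 = (-5.05, -0.19);  n_1 = (-0.0376, +0.9993)
edge 3: e_3 = (+2.25, -2.53);  n_3 = (-0.7472, -0.6645)
∠(n_1, n_3) = 129.49°
δ = |180° − 129.49°| = 50.51°
50.51° ≤ 2α = 73.74°  →  valid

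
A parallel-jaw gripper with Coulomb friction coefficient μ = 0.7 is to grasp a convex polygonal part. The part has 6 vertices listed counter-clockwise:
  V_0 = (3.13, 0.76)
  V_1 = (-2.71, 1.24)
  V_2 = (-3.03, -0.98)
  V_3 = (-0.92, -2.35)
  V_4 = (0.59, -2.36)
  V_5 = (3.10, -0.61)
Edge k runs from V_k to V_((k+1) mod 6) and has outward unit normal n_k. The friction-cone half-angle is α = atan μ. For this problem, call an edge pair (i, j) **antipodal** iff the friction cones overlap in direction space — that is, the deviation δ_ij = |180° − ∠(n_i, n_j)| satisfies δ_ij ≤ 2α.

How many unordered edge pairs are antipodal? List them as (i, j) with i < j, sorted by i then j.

count = 6; pairs: (0,2), (0,3), (0,4), (1,4), (1,5), (2,5)

α = atan 0.7 = 34.99°;  2α = 69.98°
n_0 = (+0.0819, +0.9966)
n_1 = (-0.9898, +0.1427)
n_2 = (-0.5446, -0.8387)
n_3 = (-0.0066, -1.0000)
n_4 = (+0.5719, -0.8203)
n_5 = (+0.9998, -0.0219)
  (0,1): δ = 93.50°  ·
  (0,2): δ = 28.30°  ✓
  (0,3): δ = 4.32°  ✓
  (0,4): δ = 39.58°  ✓
  (0,5): δ = 93.44°  ·
  (1,2): δ = 114.79°  ·
  (1,3): δ = 82.18°  ·
  (1,4): δ = 46.91°  ✓
  (1,5): δ = 6.95°  ✓
  (2,3): δ = 147.38°  ·
  (2,4): δ = 112.12°  ·
  (2,5): δ = 58.26°  ✓
  (3,4): δ = 144.74°  ·
  (3,5): δ = 90.88°  ·
  (4,5): δ = 126.14°  ·
antipodal pairs: 6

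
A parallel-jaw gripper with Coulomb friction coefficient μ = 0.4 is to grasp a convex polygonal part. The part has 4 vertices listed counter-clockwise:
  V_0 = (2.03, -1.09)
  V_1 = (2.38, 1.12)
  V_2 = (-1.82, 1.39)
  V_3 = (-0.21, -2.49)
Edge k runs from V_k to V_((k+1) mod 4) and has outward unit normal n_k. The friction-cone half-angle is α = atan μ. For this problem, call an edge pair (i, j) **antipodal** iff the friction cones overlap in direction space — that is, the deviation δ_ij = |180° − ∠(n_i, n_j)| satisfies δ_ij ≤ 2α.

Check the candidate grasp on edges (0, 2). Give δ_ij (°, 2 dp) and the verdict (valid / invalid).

δ = 31.54°, valid

α = atan 0.4 = 21.80°;  2α = 43.60°
edge 0: e_0 = (+0.35, +2.21);  n_0 = (+0.9877, -0.1564)
edge 2: e_2 = (+1.61, -3.88);  n_2 = (-0.9236, -0.3833)
∠(n_0, n_2) = 148.46°
δ = |180° − 148.46°| = 31.54°
31.54° ≤ 2α = 43.60°  →  valid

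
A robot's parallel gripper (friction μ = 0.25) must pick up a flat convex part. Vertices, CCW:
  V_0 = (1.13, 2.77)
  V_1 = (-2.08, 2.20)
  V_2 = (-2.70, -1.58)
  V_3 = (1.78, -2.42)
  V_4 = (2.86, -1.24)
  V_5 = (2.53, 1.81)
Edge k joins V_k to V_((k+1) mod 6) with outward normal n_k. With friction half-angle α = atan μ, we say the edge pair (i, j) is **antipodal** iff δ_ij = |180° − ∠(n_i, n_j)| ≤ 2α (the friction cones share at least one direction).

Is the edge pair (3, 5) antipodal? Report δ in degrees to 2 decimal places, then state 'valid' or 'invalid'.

δ = 81.97°, invalid

α = atan 0.25 = 14.04°;  2α = 28.07°
edge 3: e_3 = (+1.08, +1.18);  n_3 = (+0.7377, -0.6752)
edge 5: e_5 = (-1.40, +0.96);  n_5 = (+0.5655, +0.8247)
∠(n_3, n_5) = 98.03°
δ = |180° − 98.03°| = 81.97°
81.97° > 2α = 28.07°  →  invalid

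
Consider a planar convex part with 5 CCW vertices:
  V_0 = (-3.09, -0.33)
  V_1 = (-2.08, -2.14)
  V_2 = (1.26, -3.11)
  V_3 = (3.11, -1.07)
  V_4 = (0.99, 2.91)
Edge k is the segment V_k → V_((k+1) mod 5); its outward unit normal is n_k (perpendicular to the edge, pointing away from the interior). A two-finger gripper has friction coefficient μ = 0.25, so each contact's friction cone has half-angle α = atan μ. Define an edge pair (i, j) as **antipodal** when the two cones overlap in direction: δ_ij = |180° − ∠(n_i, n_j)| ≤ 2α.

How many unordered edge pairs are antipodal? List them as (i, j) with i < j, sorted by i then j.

α = atan 0.25 = 14.04°;  2α = 28.07°
n_0 = (-0.8732, -0.4873)
n_1 = (-0.2789, -0.9603)
n_2 = (+0.7408, -0.6718)
n_3 = (+0.8826, +0.4701)
n_4 = (-0.6219, +0.7831)
  (0,1): δ = 135.36°  ·
  (0,2): δ = 71.37°  ·
  (0,3): δ = 1.12°  ✓
  (0,4): δ = 99.29°  ·
  (1,2): δ = 116.01°  ·
  (1,3): δ = 45.76°  ·
  (1,4): δ = 54.65°  ·
  (2,3): δ = 109.75°  ·
  (2,4): δ = 9.34°  ✓
  (3,4): δ = 79.59°  ·
antipodal pairs: 2

count = 2; pairs: (0,3), (2,4)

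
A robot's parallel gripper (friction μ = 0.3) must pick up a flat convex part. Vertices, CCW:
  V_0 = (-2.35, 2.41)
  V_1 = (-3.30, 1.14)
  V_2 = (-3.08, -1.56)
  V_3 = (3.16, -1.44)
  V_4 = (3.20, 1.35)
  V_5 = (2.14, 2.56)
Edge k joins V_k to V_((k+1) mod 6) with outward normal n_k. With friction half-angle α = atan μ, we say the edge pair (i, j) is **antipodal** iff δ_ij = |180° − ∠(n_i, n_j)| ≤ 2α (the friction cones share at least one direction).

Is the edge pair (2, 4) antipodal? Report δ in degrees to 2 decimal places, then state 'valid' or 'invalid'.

δ = 49.88°, invalid

α = atan 0.3 = 16.70°;  2α = 33.40°
edge 2: e_2 = (+6.24, +0.12);  n_2 = (+0.0192, -0.9998)
edge 4: e_4 = (-1.06, +1.21);  n_4 = (+0.7522, +0.6589)
∠(n_2, n_4) = 130.12°
δ = |180° − 130.12°| = 49.88°
49.88° > 2α = 33.40°  →  invalid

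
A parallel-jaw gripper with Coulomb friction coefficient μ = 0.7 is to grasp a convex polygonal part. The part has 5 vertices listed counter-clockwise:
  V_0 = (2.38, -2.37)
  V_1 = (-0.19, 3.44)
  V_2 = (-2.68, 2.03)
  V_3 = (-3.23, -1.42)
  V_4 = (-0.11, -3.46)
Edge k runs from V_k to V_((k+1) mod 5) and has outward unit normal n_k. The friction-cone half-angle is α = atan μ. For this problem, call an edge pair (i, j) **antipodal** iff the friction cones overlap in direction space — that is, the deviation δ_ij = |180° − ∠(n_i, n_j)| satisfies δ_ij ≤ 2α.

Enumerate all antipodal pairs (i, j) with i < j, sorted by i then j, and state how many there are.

count = 5; pairs: (0,2), (0,3), (1,3), (1,4), (2,4)

α = atan 0.7 = 34.99°;  2α = 69.98°
n_0 = (+0.9145, +0.4045)
n_1 = (-0.4927, +0.8702)
n_2 = (-0.9875, +0.1574)
n_3 = (-0.5472, -0.8370)
n_4 = (+0.4010, -0.9161)
  (0,1): δ = 84.34°  ·
  (0,2): δ = 32.92°  ✓
  (0,3): δ = 32.96°  ✓
  (0,4): δ = 89.78°  ·
  (1,2): δ = 128.58°  ·
  (1,3): δ = 62.70°  ✓
  (1,4): δ = 5.88°  ✓
  (2,3): δ = 114.12°  ·
  (2,4): δ = 57.30°  ✓
  (3,4): δ = 123.18°  ·
antipodal pairs: 5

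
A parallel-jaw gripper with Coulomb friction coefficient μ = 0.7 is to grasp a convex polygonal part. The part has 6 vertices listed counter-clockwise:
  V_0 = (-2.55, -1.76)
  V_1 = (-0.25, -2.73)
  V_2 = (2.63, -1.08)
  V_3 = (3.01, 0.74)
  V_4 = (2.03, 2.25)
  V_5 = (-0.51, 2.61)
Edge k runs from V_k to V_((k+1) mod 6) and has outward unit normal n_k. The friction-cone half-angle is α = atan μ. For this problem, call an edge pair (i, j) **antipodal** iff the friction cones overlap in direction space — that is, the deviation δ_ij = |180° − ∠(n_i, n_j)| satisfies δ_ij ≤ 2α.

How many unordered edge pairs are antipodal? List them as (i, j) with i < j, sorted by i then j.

α = atan 0.7 = 34.99°;  2α = 69.98°
n_0 = (-0.3886, -0.9214)
n_1 = (+0.4971, -0.8677)
n_2 = (+0.9789, -0.2044)
n_3 = (+0.8388, +0.5444)
n_4 = (+0.1403, +0.9901)
n_5 = (-0.9061, +0.4230)
  (0,1): δ = 127.32°  ·
  (0,2): δ = 78.93°  ·
  (0,3): δ = 34.15°  ✓
  (0,4): δ = 14.80°  ✓
  (0,5): δ = 87.84°  ·
  (1,2): δ = 131.60°  ·
  (1,3): δ = 86.83°  ·
  (1,4): δ = 37.88°  ✓
  (1,5): δ = 35.17°  ✓
  (2,3): δ = 135.22°  ·
  (2,4): δ = 86.27°  ·
  (2,5): δ = 13.23°  ✓
  (3,4): δ = 131.05°  ·
  (3,5): δ = 58.01°  ✓
  (4,5): δ = 106.96°  ·
antipodal pairs: 6

count = 6; pairs: (0,3), (0,4), (1,4), (1,5), (2,5), (3,5)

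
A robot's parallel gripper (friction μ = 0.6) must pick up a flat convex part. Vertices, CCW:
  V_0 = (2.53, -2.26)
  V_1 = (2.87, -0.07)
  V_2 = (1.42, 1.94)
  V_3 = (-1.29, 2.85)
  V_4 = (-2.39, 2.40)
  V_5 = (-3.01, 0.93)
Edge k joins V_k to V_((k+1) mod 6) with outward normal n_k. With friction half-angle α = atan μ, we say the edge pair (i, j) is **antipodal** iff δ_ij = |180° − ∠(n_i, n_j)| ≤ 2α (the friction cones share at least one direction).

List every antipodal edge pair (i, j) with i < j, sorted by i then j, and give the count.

count = 6; pairs: (0,3), (0,4), (1,4), (1,5), (2,5), (3,5)

α = atan 0.6 = 30.96°;  2α = 61.93°
n_0 = (+0.9882, -0.1534)
n_1 = (+0.8110, +0.5850)
n_2 = (+0.3183, +0.9480)
n_3 = (-0.3786, +0.9255)
n_4 = (-0.9214, +0.3886)
n_5 = (-0.4990, -0.8666)
  (0,1): δ = 135.37°  ·
  (0,2): δ = 99.74°  ·
  (0,3): δ = 58.93°  ✓
  (0,4): δ = 14.04°  ✓
  (0,5): δ = 68.89°  ·
  (1,2): δ = 144.37°  ·
  (1,3): δ = 103.56°  ·
  (1,4): δ = 58.67°  ✓
  (1,5): δ = 24.26°  ✓
  (2,3): δ = 139.19°  ·
  (2,4): δ = 94.31°  ·
  (2,5): δ = 11.37°  ✓
  (3,4): δ = 135.12°  ·
  (3,5): δ = 52.18°  ✓
  (4,5): δ = 97.07°  ·
antipodal pairs: 6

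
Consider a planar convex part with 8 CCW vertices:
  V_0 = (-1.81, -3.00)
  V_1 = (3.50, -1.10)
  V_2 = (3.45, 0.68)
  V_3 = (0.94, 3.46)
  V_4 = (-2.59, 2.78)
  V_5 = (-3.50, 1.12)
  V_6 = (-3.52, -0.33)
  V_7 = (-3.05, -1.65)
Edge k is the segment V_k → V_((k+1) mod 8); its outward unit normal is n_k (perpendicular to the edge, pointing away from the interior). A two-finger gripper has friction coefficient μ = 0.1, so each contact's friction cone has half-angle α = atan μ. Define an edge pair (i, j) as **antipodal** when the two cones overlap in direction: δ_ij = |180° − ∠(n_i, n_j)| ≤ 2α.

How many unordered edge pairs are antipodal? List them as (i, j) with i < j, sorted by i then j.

α = atan 0.1 = 5.71°;  2α = 11.42°
n_0 = (+0.3369, -0.9415)
n_1 = (+0.9996, +0.0281)
n_2 = (+0.7422, +0.6701)
n_3 = (-0.1892, +0.9819)
n_4 = (-0.8769, +0.4807)
n_5 = (-0.9999, +0.0138)
n_6 = (-0.9421, -0.3354)
n_7 = (-0.7365, -0.6765)
  (0,1): δ = 108.08°  ·
  (0,2): δ = 67.61°  ·
  (0,3): δ = 8.78°  ✓
  (0,4): δ = 41.58°  ·
  (0,5): δ = 69.52°  ·
  (0,6): δ = 89.91°  ·
  (0,7): δ = 112.88°  ·
  (1,2): δ = 139.53°  ·
  (1,3): δ = 80.71°  ·
  (1,4): δ = 30.34°  ·
  (1,5): δ = 2.40°  ✓
  (1,6): δ = 17.99°  ·
  (1,7): δ = 40.96°  ·
  (2,3): δ = 121.17°  ·
  (2,4): δ = 70.81°  ·
  (2,5): δ = 42.87°  ·
  (2,6): δ = 22.48°  ·
  (2,7): δ = 0.49°  ✓
  (3,4): δ = 129.63°  ·
  (3,5): δ = 101.69°  ·
  (3,6): δ = 81.30°  ·
  (3,7): δ = 58.34°  ·
  (4,5): δ = 152.06°  ·
  (4,6): δ = 131.67°  ·
  (4,7): δ = 108.70°  ·
  (5,6): δ = 159.61°  ·
  (5,7): δ = 136.64°  ·
  (6,7): δ = 157.03°  ·
antipodal pairs: 3

count = 3; pairs: (0,3), (1,5), (2,7)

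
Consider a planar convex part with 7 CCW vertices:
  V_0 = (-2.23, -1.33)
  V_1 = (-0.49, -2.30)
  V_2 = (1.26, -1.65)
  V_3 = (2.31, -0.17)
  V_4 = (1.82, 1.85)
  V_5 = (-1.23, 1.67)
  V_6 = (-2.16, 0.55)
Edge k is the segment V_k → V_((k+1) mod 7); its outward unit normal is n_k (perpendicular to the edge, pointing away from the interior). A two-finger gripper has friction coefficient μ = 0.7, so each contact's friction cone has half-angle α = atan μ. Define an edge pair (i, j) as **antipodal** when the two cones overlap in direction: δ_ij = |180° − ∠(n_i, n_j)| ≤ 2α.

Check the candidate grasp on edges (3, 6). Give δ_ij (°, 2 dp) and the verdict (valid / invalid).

δ = 15.77°, valid

α = atan 0.7 = 34.99°;  2α = 69.98°
edge 3: e_3 = (-0.49, +2.02);  n_3 = (+0.9718, +0.2357)
edge 6: e_6 = (-0.07, -1.88);  n_6 = (-0.9993, +0.0372)
∠(n_3, n_6) = 164.23°
δ = |180° − 164.23°| = 15.77°
15.77° ≤ 2α = 69.98°  →  valid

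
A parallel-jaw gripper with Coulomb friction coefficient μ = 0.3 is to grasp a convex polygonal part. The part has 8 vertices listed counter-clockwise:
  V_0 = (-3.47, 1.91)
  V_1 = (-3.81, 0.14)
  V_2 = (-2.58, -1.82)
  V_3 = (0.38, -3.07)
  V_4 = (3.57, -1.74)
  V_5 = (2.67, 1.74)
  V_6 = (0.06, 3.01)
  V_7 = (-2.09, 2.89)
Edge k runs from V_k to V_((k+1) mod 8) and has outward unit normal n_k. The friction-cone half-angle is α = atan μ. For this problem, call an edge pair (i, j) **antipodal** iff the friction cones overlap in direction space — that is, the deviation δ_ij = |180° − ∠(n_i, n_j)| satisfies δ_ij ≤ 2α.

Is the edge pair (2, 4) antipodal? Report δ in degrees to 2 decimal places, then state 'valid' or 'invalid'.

α = atan 0.3 = 16.70°;  2α = 33.40°
edge 2: e_2 = (+2.96, -1.25);  n_2 = (-0.3890, -0.9212)
edge 4: e_4 = (-0.90, +3.48);  n_4 = (+0.9681, +0.2504)
∠(n_2, n_4) = 127.39°
δ = |180° − 127.39°| = 52.61°
52.61° > 2α = 33.40°  →  invalid

δ = 52.61°, invalid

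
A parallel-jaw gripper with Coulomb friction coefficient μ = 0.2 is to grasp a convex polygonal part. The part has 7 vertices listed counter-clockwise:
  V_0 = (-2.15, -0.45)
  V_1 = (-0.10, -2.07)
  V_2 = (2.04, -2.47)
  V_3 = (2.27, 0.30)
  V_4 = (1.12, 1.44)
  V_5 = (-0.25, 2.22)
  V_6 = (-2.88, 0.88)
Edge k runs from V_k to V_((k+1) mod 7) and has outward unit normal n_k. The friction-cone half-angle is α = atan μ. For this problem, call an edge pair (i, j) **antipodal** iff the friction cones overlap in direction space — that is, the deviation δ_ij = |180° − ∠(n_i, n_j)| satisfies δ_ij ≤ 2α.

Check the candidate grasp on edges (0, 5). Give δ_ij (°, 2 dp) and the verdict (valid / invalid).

α = atan 0.2 = 11.31°;  2α = 22.62°
edge 0: e_0 = (+2.05, -1.62);  n_0 = (-0.6200, -0.7846)
edge 5: e_5 = (-2.63, -1.34);  n_5 = (-0.4540, +0.8910)
∠(n_0, n_5) = 114.68°
δ = |180° − 114.68°| = 65.32°
65.32° > 2α = 22.62°  →  invalid

δ = 65.32°, invalid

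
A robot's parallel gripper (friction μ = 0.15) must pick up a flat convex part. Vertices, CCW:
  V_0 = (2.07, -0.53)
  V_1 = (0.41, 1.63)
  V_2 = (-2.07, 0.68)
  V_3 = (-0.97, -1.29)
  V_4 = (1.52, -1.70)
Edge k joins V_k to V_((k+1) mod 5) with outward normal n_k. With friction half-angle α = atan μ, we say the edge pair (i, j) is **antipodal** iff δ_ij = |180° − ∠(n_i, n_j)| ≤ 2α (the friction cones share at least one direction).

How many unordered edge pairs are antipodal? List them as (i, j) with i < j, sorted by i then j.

α = atan 0.15 = 8.53°;  2α = 17.06°
n_0 = (+0.7929, +0.6094)
n_1 = (-0.3577, +0.9338)
n_2 = (-0.8731, -0.4875)
n_3 = (-0.1625, -0.9867)
n_4 = (+0.9050, -0.4254)
  (0,1): δ = 106.58°  ·
  (0,2): δ = 8.37°  ✓
  (0,3): δ = 43.11°  ·
  (0,4): δ = 117.28°  ·
  (1,2): δ = 81.78°  ·
  (1,3): δ = 30.31°  ·
  (1,4): δ = 43.86°  ·
  (2,3): δ = 128.53°  ·
  (2,4): δ = 54.36°  ·
  (3,4): δ = 105.83°  ·
antipodal pairs: 1

count = 1; pairs: (0,2)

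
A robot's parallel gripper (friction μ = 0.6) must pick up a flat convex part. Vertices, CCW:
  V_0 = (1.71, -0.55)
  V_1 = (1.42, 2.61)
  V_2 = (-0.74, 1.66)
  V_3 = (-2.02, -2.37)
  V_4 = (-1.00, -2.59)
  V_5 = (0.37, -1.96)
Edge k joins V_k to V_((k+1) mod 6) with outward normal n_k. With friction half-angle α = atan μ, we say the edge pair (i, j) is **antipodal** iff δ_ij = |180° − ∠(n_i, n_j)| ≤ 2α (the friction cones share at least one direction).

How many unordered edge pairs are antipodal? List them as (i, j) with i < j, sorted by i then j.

count = 6; pairs: (0,2), (1,3), (1,4), (1,5), (2,4), (2,5)

α = atan 0.6 = 30.96°;  2α = 61.93°
n_0 = (+0.9958, +0.0914)
n_1 = (-0.4026, +0.9154)
n_2 = (-0.9531, +0.3027)
n_3 = (-0.2108, -0.9775)
n_4 = (+0.4178, -0.9085)
n_5 = (+0.7249, -0.6889)
  (0,1): δ = 71.50°  ·
  (0,2): δ = 22.86°  ✓
  (0,3): δ = 72.59°  ·
  (0,4): δ = 109.45°  ·
  (0,5): δ = 131.21°  ·
  (1,2): δ = 131.36°  ·
  (1,3): δ = 35.91°  ✓
  (1,4): δ = 0.95°  ✓
  (1,5): δ = 22.72°  ✓
  (2,3): δ = 84.55°  ·
  (2,4): δ = 47.68°  ✓
  (2,5): δ = 25.92°  ✓
  (3,4): δ = 143.13°  ·
  (3,5): δ = 121.37°  ·
  (4,5): δ = 158.24°  ·
antipodal pairs: 6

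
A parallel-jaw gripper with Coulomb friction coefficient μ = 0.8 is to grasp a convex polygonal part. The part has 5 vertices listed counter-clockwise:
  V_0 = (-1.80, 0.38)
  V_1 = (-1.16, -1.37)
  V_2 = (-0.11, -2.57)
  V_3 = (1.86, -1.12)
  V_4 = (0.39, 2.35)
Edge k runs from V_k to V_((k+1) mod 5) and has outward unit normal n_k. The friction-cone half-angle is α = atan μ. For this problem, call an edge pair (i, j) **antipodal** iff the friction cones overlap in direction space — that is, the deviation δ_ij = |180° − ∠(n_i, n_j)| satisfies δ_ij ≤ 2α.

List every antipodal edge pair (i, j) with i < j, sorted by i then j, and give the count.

α = atan 0.8 = 38.66°;  2α = 77.32°
n_0 = (-0.9392, -0.3435)
n_1 = (-0.7526, -0.6585)
n_2 = (+0.5928, -0.8054)
n_3 = (+0.9208, +0.3901)
n_4 = (-0.6688, +0.7435)
  (0,1): δ = 158.90°  ·
  (0,2): δ = 73.73°  ✓
  (0,3): δ = 2.87°  ✓
  (0,4): δ = 111.88°  ·
  (1,2): δ = 94.83°  ·
  (1,3): δ = 18.23°  ✓
  (1,4): δ = 90.79°  ·
  (2,3): δ = 103.40°  ·
  (2,4): δ = 5.62°  ✓
  (3,4): δ = 70.99°  ✓
antipodal pairs: 5

count = 5; pairs: (0,2), (0,3), (1,3), (2,4), (3,4)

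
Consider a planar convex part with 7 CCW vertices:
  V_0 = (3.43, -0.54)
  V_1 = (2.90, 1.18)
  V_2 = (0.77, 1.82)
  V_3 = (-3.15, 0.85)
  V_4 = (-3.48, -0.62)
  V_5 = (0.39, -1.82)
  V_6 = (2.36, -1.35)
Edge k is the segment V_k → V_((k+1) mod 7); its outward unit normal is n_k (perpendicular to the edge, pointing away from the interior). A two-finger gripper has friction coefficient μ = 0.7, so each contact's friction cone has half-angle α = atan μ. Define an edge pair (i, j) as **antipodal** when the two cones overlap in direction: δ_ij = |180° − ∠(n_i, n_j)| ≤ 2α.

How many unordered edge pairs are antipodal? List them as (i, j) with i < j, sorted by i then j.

count = 10; pairs: (0,3), (0,4), (1,4), (1,5), (1,6), (2,4), (2,5), (2,6), (3,5), (3,6)

α = atan 0.7 = 34.99°;  2α = 69.98°
n_0 = (+0.9557, +0.2945)
n_1 = (+0.2878, +0.9577)
n_2 = (-0.2402, +0.9707)
n_3 = (-0.9757, +0.2190)
n_4 = (-0.2962, -0.9551)
n_5 = (+0.2321, -0.9727)
n_6 = (+0.6036, -0.7973)
  (0,1): δ = 123.85°  ·
  (0,2): δ = 93.23°  ·
  (0,3): δ = 29.78°  ✓
  (0,4): δ = 55.65°  ✓
  (0,5): δ = 86.29°  ·
  (0,6): δ = 110.00°  ·
  (1,2): δ = 149.38°  ·
  (1,3): δ = 85.93°  ·
  (1,4): δ = 0.50°  ✓
  (1,5): δ = 30.14°  ✓
  (1,6): δ = 53.85°  ✓
  (2,3): δ = 116.55°  ·
  (2,4): δ = 31.13°  ✓
  (2,5): δ = 0.48°  ✓
  (2,6): δ = 23.23°  ✓
  (3,4): δ = 94.57°  ·
  (3,5): δ = 63.93°  ✓
  (3,6): δ = 40.22°  ✓
  (4,5): δ = 149.35°  ·
  (4,6): δ = 125.65°  ·
  (5,6): δ = 156.29°  ·
antipodal pairs: 10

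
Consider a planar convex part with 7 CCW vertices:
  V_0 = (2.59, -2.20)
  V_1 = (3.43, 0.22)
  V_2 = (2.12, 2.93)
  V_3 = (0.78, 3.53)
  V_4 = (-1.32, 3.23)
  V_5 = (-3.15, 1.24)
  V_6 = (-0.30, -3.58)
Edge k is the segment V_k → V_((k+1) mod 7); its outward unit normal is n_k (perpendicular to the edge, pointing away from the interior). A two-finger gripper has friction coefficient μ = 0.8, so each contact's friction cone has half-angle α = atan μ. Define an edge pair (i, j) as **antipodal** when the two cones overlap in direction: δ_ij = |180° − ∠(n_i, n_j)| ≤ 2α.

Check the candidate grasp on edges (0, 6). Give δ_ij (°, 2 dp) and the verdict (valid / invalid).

δ = 134.67°, invalid

α = atan 0.8 = 38.66°;  2α = 77.32°
edge 0: e_0 = (+0.84, +2.42);  n_0 = (+0.9447, -0.3279)
edge 6: e_6 = (+2.89, +1.38);  n_6 = (+0.4309, -0.9024)
∠(n_0, n_6) = 45.33°
δ = |180° − 45.33°| = 134.67°
134.67° > 2α = 77.32°  →  invalid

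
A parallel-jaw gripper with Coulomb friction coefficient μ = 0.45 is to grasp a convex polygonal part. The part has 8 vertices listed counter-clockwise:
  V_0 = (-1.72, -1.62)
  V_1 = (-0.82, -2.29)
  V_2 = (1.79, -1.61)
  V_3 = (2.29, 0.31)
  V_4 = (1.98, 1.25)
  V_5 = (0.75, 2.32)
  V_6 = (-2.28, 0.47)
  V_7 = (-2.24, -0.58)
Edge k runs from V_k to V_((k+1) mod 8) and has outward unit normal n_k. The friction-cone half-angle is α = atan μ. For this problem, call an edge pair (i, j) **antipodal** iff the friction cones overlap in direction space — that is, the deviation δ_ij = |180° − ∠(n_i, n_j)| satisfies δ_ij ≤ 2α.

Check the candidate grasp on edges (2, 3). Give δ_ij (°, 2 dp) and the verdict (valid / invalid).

α = atan 0.45 = 24.23°;  2α = 48.46°
edge 2: e_2 = (+0.50, +1.92);  n_2 = (+0.9677, -0.2520)
edge 3: e_3 = (-0.31, +0.94);  n_3 = (+0.9497, +0.3132)
∠(n_2, n_3) = 32.85°
δ = |180° − 32.85°| = 147.15°
147.15° > 2α = 48.46°  →  invalid

δ = 147.15°, invalid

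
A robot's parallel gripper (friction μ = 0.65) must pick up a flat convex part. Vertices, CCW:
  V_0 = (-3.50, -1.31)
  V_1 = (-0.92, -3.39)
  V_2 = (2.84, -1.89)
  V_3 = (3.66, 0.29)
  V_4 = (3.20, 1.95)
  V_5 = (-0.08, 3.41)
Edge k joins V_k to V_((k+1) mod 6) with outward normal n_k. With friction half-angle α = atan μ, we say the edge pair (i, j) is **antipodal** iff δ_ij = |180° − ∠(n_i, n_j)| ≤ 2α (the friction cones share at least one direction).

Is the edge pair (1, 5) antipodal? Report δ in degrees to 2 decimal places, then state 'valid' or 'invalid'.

δ = 32.32°, valid

α = atan 0.65 = 33.02°;  2α = 66.05°
edge 1: e_1 = (+3.76, +1.50);  n_1 = (+0.3705, -0.9288)
edge 5: e_5 = (-3.42, -4.72);  n_5 = (-0.8098, +0.5867)
∠(n_1, n_5) = 147.68°
δ = |180° − 147.68°| = 32.32°
32.32° ≤ 2α = 66.05°  →  valid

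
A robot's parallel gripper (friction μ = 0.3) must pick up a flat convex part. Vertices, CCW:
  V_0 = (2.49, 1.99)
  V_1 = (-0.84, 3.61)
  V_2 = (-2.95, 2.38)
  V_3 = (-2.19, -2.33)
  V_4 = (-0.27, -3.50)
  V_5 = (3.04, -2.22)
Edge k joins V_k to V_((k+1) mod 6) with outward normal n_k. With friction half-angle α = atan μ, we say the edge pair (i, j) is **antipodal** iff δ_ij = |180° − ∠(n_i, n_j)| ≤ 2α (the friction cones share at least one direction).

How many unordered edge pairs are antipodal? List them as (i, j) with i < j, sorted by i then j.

count = 3; pairs: (0,3), (1,4), (2,5)

α = atan 0.3 = 16.70°;  2α = 33.40°
n_0 = (+0.4375, +0.8992)
n_1 = (-0.5036, +0.8639)
n_2 = (-0.9872, -0.1593)
n_3 = (-0.5204, -0.8539)
n_4 = (+0.3607, -0.9327)
n_5 = (+0.9916, +0.1295)
  (0,1): δ = 123.82°  ·
  (0,2): δ = 54.89°  ·
  (0,3): δ = 5.41°  ✓
  (0,4): δ = 47.08°  ·
  (0,5): δ = 123.39°  ·
  (1,2): δ = 111.07°  ·
  (1,3): δ = 61.60°  ·
  (1,4): δ = 9.10°  ✓
  (1,5): δ = 67.20°  ·
  (2,3): δ = 130.52°  ·
  (2,4): δ = 78.02°  ·
  (2,5): δ = 1.72°  ✓
  (3,4): δ = 127.50°  ·
  (3,5): δ = 51.20°  ·
  (4,5): δ = 103.70°  ·
antipodal pairs: 3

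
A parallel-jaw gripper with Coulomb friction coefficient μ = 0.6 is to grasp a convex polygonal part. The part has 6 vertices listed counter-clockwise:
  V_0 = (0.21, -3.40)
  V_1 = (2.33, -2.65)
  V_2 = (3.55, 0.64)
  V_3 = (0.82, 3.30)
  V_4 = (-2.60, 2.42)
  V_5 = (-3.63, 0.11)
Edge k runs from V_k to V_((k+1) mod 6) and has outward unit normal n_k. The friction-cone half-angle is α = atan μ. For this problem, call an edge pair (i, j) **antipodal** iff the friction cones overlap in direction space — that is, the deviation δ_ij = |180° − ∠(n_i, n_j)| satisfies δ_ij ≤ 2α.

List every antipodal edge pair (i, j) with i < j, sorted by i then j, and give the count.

count = 6; pairs: (0,3), (0,4), (1,3), (1,4), (2,5), (3,5)

α = atan 0.6 = 30.96°;  2α = 61.93°
n_0 = (+0.3335, -0.9427)
n_1 = (+0.9376, -0.3477)
n_2 = (+0.6979, +0.7162)
n_3 = (-0.2492, +0.9685)
n_4 = (-0.9133, +0.4072)
n_5 = (-0.6747, -0.7381)
  (0,1): δ = 129.83°  ·
  (0,2): δ = 63.74°  ·
  (0,3): δ = 5.05°  ✓
  (0,4): δ = 46.49°  ✓
  (0,5): δ = 118.09°  ·
  (1,2): δ = 113.91°  ·
  (1,3): δ = 55.22°  ✓
  (1,4): δ = 3.69°  ✓
  (1,5): δ = 67.92°  ·
  (2,3): δ = 121.31°  ·
  (2,4): δ = 69.78°  ·
  (2,5): δ = 1.83°  ✓
  (3,4): δ = 128.46°  ·
  (3,5): δ = 56.86°  ✓
  (4,5): δ = 108.40°  ·
antipodal pairs: 6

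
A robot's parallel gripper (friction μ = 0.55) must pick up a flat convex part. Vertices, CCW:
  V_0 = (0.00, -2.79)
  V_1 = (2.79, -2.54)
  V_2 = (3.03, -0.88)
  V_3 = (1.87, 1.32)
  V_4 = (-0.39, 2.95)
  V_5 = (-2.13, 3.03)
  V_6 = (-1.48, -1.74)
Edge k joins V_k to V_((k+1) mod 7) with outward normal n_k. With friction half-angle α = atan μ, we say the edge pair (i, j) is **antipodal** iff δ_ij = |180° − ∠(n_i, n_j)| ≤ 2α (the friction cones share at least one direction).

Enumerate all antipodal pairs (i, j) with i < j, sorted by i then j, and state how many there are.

count = 8; pairs: (0,3), (0,4), (1,5), (2,5), (2,6), (3,5), (3,6), (4,6)

α = atan 0.55 = 28.81°;  2α = 57.62°
n_0 = (+0.0892, -0.9960)
n_1 = (+0.9897, -0.1431)
n_2 = (+0.8846, +0.4664)
n_3 = (+0.5850, +0.8111)
n_4 = (+0.0459, +0.9989)
n_5 = (-0.9908, -0.1350)
n_6 = (-0.5786, -0.8156)
  (0,1): δ = 103.35°  ·
  (0,2): δ = 67.32°  ·
  (0,3): δ = 40.92°  ✓
  (0,4): δ = 7.75°  ✓
  (0,5): δ = 92.64°  ·
  (0,6): δ = 139.53°  ·
  (1,2): δ = 143.97°  ·
  (1,3): δ = 117.57°  ·
  (1,4): δ = 84.41°  ·
  (1,5): δ = 15.99°  ✓
  (1,6): δ = 62.87°  ·
  (2,3): δ = 153.60°  ·
  (2,4): δ = 120.43°  ·
  (2,5): δ = 20.04°  ✓
  (2,6): δ = 26.84°  ✓
  (3,4): δ = 146.83°  ·
  (3,5): δ = 46.44°  ✓
  (3,6): δ = 0.45°  ✓
  (4,5): δ = 79.61°  ·
  (4,6): δ = 32.72°  ✓
  (5,6): δ = 133.11°  ·
antipodal pairs: 8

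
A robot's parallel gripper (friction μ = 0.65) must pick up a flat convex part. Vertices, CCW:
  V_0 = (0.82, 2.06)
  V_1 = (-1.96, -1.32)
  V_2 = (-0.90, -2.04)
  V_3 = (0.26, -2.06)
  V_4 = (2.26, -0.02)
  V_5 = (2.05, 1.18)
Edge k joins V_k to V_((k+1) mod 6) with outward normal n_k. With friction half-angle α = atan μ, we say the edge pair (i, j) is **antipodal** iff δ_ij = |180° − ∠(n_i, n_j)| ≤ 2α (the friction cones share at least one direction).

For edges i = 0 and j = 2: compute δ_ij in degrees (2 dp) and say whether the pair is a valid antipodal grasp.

δ = 51.55°, valid

α = atan 0.65 = 33.02°;  2α = 66.05°
edge 0: e_0 = (-2.78, -3.38);  n_0 = (-0.7723, +0.6352)
edge 2: e_2 = (+1.16, -0.02);  n_2 = (-0.0172, -0.9999)
∠(n_0, n_2) = 128.45°
δ = |180° − 128.45°| = 51.55°
51.55° ≤ 2α = 66.05°  →  valid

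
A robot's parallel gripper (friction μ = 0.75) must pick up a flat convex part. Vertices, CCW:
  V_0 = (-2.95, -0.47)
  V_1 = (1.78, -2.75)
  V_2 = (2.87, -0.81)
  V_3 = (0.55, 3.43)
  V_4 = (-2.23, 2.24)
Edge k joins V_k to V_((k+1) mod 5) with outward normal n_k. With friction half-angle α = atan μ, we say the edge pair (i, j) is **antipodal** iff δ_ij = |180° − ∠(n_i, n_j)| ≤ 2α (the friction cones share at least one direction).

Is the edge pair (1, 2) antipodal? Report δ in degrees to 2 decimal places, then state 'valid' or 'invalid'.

α = atan 0.75 = 36.87°;  2α = 73.74°
edge 1: e_1 = (+1.09, +1.94);  n_1 = (+0.8718, -0.4898)
edge 2: e_2 = (-2.32, +4.24);  n_2 = (+0.8773, +0.4800)
∠(n_1, n_2) = 58.02°
δ = |180° − 58.02°| = 121.98°
121.98° > 2α = 73.74°  →  invalid

δ = 121.98°, invalid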